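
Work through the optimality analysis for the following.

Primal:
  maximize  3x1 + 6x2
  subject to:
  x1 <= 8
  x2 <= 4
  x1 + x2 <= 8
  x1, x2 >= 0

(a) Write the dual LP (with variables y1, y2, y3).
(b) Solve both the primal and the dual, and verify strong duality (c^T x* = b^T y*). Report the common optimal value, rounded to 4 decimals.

The standard primal-dual pair for 'max c^T x s.t. A x <= b, x >= 0' is:
  Dual:  min b^T y  s.t.  A^T y >= c,  y >= 0.

So the dual LP is:
  minimize  8y1 + 4y2 + 8y3
  subject to:
    y1 + y3 >= 3
    y2 + y3 >= 6
    y1, y2, y3 >= 0

Solving the primal: x* = (4, 4).
  primal value c^T x* = 36.
Solving the dual: y* = (0, 3, 3).
  dual value b^T y* = 36.
Strong duality: c^T x* = b^T y*. Confirmed.

36


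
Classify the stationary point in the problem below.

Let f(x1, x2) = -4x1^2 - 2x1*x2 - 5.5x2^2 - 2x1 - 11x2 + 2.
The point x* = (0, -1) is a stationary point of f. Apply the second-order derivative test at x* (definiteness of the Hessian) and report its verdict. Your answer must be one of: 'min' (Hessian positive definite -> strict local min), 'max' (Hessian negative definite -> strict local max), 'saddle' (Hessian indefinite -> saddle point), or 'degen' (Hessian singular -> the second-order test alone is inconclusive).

Compute the Hessian H = grad^2 f:
  H = [[-8, -2], [-2, -11]]
Verify stationarity: grad f(x*) = H x* + g = (0, 0).
Eigenvalues of H: -12, -7.
Both eigenvalues < 0, so H is negative definite -> x* is a strict local max.

max


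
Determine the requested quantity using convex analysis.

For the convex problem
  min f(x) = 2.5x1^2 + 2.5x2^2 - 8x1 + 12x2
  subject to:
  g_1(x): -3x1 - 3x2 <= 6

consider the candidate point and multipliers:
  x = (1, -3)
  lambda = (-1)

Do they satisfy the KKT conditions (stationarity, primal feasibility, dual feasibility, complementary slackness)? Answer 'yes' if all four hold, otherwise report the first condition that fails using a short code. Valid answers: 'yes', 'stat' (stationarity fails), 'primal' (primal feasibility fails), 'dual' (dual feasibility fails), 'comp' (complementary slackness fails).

Gradient of f: grad f(x) = Q x + c = (-3, -3)
Constraint values g_i(x) = a_i^T x - b_i:
  g_1((1, -3)) = 0
Stationarity residual: grad f(x) + sum_i lambda_i a_i = (0, 0)
  -> stationarity OK
Primal feasibility (all g_i <= 0): OK
Dual feasibility (all lambda_i >= 0): FAILS
Complementary slackness (lambda_i * g_i(x) = 0 for all i): OK

Verdict: the first failing condition is dual_feasibility -> dual.

dual


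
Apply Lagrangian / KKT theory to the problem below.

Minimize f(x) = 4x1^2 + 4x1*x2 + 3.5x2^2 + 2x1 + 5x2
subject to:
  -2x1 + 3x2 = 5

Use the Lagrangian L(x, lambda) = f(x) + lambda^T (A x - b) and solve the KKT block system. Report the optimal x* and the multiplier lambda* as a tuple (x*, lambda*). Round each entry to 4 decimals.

Form the Lagrangian:
  L(x, lambda) = (1/2) x^T Q x + c^T x + lambda^T (A x - b)
Stationarity (grad_x L = 0): Q x + c + A^T lambda = 0.
Primal feasibility: A x = b.

This gives the KKT block system:
  [ Q   A^T ] [ x     ]   [-c ]
  [ A    0  ] [ lambda ] = [ b ]

Solving the linear system:
  x*      = (-1.2027, 0.8649)
  lambda* = (-2.0811)
  f(x*)   = 6.1622

x* = (-1.2027, 0.8649), lambda* = (-2.0811)


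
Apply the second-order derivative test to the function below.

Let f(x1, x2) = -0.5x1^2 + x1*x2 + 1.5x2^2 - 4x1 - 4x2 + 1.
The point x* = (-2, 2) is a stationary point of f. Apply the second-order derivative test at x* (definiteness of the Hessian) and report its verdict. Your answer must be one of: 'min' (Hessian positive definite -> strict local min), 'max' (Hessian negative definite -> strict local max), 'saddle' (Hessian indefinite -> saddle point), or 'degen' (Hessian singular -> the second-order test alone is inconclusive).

Compute the Hessian H = grad^2 f:
  H = [[-1, 1], [1, 3]]
Verify stationarity: grad f(x*) = H x* + g = (0, 0).
Eigenvalues of H: -1.2361, 3.2361.
Eigenvalues have mixed signs, so H is indefinite -> x* is a saddle point.

saddle


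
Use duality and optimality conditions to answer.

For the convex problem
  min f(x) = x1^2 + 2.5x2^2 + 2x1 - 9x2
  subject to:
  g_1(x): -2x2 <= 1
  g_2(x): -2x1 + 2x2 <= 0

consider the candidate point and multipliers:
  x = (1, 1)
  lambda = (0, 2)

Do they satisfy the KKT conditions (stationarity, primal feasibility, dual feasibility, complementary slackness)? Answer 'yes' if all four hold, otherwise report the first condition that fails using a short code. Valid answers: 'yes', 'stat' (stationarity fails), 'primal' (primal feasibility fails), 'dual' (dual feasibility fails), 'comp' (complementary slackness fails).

Gradient of f: grad f(x) = Q x + c = (4, -4)
Constraint values g_i(x) = a_i^T x - b_i:
  g_1((1, 1)) = -3
  g_2((1, 1)) = 0
Stationarity residual: grad f(x) + sum_i lambda_i a_i = (0, 0)
  -> stationarity OK
Primal feasibility (all g_i <= 0): OK
Dual feasibility (all lambda_i >= 0): OK
Complementary slackness (lambda_i * g_i(x) = 0 for all i): OK

Verdict: yes, KKT holds.

yes


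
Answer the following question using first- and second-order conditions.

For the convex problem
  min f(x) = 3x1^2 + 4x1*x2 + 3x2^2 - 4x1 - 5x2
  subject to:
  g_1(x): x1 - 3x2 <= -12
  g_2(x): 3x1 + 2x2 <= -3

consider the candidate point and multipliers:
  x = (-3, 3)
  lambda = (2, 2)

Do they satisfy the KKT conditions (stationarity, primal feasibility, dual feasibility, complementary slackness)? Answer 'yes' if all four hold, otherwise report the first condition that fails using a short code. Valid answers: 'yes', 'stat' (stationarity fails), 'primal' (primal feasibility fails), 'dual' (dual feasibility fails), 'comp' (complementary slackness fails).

Gradient of f: grad f(x) = Q x + c = (-10, 1)
Constraint values g_i(x) = a_i^T x - b_i:
  g_1((-3, 3)) = 0
  g_2((-3, 3)) = 0
Stationarity residual: grad f(x) + sum_i lambda_i a_i = (-2, -1)
  -> stationarity FAILS
Primal feasibility (all g_i <= 0): OK
Dual feasibility (all lambda_i >= 0): OK
Complementary slackness (lambda_i * g_i(x) = 0 for all i): OK

Verdict: the first failing condition is stationarity -> stat.

stat


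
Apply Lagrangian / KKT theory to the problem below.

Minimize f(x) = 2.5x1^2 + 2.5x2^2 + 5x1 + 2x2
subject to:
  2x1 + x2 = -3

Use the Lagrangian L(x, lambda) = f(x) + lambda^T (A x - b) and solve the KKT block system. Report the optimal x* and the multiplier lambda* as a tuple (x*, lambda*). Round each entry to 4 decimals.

Form the Lagrangian:
  L(x, lambda) = (1/2) x^T Q x + c^T x + lambda^T (A x - b)
Stationarity (grad_x L = 0): Q x + c + A^T lambda = 0.
Primal feasibility: A x = b.

This gives the KKT block system:
  [ Q   A^T ] [ x     ]   [-c ]
  [ A    0  ] [ lambda ] = [ b ]

Solving the linear system:
  x*      = (-1.24, -0.52)
  lambda* = (0.6)
  f(x*)   = -2.72

x* = (-1.24, -0.52), lambda* = (0.6)


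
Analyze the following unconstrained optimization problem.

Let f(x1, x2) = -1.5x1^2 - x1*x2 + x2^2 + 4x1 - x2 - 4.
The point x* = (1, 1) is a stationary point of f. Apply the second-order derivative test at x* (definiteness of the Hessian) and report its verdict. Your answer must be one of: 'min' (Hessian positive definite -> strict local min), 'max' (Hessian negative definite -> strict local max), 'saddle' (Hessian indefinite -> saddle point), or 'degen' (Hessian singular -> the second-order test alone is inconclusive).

Compute the Hessian H = grad^2 f:
  H = [[-3, -1], [-1, 2]]
Verify stationarity: grad f(x*) = H x* + g = (0, 0).
Eigenvalues of H: -3.1926, 2.1926.
Eigenvalues have mixed signs, so H is indefinite -> x* is a saddle point.

saddle


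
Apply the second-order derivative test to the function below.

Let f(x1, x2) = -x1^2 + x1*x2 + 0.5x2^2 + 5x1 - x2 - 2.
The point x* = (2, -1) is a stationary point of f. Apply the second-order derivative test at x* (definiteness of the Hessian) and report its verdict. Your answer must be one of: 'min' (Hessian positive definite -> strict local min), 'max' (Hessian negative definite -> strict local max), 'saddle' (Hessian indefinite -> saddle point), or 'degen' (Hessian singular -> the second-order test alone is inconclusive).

Compute the Hessian H = grad^2 f:
  H = [[-2, 1], [1, 1]]
Verify stationarity: grad f(x*) = H x* + g = (0, 0).
Eigenvalues of H: -2.3028, 1.3028.
Eigenvalues have mixed signs, so H is indefinite -> x* is a saddle point.

saddle


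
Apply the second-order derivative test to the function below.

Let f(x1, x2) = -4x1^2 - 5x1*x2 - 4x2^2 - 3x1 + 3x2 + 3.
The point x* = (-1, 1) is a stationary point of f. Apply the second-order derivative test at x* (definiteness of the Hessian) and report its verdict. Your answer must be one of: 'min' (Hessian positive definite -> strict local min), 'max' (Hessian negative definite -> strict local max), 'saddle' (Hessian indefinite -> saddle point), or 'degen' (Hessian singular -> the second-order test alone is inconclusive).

Compute the Hessian H = grad^2 f:
  H = [[-8, -5], [-5, -8]]
Verify stationarity: grad f(x*) = H x* + g = (0, 0).
Eigenvalues of H: -13, -3.
Both eigenvalues < 0, so H is negative definite -> x* is a strict local max.

max


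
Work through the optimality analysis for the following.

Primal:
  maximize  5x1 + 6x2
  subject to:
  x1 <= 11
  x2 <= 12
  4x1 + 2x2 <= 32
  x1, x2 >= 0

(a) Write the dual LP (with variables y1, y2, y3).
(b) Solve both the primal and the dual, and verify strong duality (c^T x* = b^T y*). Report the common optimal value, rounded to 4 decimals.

The standard primal-dual pair for 'max c^T x s.t. A x <= b, x >= 0' is:
  Dual:  min b^T y  s.t.  A^T y >= c,  y >= 0.

So the dual LP is:
  minimize  11y1 + 12y2 + 32y3
  subject to:
    y1 + 4y3 >= 5
    y2 + 2y3 >= 6
    y1, y2, y3 >= 0

Solving the primal: x* = (2, 12).
  primal value c^T x* = 82.
Solving the dual: y* = (0, 3.5, 1.25).
  dual value b^T y* = 82.
Strong duality: c^T x* = b^T y*. Confirmed.

82


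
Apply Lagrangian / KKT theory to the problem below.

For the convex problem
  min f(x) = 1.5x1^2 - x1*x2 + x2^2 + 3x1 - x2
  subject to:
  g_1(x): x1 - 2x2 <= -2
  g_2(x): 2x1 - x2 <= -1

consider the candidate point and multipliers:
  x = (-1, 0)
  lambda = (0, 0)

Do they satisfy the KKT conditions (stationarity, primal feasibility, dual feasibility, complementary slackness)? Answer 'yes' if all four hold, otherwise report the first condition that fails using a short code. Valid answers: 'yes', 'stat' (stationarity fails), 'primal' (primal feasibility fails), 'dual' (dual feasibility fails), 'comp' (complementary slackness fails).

Gradient of f: grad f(x) = Q x + c = (0, 0)
Constraint values g_i(x) = a_i^T x - b_i:
  g_1((-1, 0)) = 1
  g_2((-1, 0)) = -1
Stationarity residual: grad f(x) + sum_i lambda_i a_i = (0, 0)
  -> stationarity OK
Primal feasibility (all g_i <= 0): FAILS
Dual feasibility (all lambda_i >= 0): OK
Complementary slackness (lambda_i * g_i(x) = 0 for all i): OK

Verdict: the first failing condition is primal_feasibility -> primal.

primal


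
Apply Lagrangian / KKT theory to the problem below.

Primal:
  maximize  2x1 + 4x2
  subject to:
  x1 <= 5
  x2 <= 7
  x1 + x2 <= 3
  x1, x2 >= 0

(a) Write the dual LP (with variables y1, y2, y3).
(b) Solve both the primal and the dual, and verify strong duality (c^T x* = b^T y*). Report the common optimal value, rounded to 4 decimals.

The standard primal-dual pair for 'max c^T x s.t. A x <= b, x >= 0' is:
  Dual:  min b^T y  s.t.  A^T y >= c,  y >= 0.

So the dual LP is:
  minimize  5y1 + 7y2 + 3y3
  subject to:
    y1 + y3 >= 2
    y2 + y3 >= 4
    y1, y2, y3 >= 0

Solving the primal: x* = (0, 3).
  primal value c^T x* = 12.
Solving the dual: y* = (0, 0, 4).
  dual value b^T y* = 12.
Strong duality: c^T x* = b^T y*. Confirmed.

12


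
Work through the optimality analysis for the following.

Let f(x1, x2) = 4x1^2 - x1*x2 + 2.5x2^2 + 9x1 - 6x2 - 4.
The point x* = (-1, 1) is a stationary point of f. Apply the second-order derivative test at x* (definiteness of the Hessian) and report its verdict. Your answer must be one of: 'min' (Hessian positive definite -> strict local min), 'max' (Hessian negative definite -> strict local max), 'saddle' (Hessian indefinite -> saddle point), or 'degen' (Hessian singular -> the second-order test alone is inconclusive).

Compute the Hessian H = grad^2 f:
  H = [[8, -1], [-1, 5]]
Verify stationarity: grad f(x*) = H x* + g = (0, 0).
Eigenvalues of H: 4.6972, 8.3028.
Both eigenvalues > 0, so H is positive definite -> x* is a strict local min.

min


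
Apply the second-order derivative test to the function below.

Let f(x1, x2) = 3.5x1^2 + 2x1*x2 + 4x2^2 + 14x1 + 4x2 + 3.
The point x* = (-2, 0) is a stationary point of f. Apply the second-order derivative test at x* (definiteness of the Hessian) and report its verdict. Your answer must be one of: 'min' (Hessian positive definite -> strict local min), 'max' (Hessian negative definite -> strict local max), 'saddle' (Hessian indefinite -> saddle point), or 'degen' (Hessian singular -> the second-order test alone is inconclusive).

Compute the Hessian H = grad^2 f:
  H = [[7, 2], [2, 8]]
Verify stationarity: grad f(x*) = H x* + g = (0, 0).
Eigenvalues of H: 5.4384, 9.5616.
Both eigenvalues > 0, so H is positive definite -> x* is a strict local min.

min


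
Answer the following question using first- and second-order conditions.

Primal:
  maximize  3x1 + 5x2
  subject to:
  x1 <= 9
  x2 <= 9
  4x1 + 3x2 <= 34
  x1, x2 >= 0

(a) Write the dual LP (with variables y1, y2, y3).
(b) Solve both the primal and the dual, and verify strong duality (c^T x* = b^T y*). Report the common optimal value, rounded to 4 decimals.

The standard primal-dual pair for 'max c^T x s.t. A x <= b, x >= 0' is:
  Dual:  min b^T y  s.t.  A^T y >= c,  y >= 0.

So the dual LP is:
  minimize  9y1 + 9y2 + 34y3
  subject to:
    y1 + 4y3 >= 3
    y2 + 3y3 >= 5
    y1, y2, y3 >= 0

Solving the primal: x* = (1.75, 9).
  primal value c^T x* = 50.25.
Solving the dual: y* = (0, 2.75, 0.75).
  dual value b^T y* = 50.25.
Strong duality: c^T x* = b^T y*. Confirmed.

50.25


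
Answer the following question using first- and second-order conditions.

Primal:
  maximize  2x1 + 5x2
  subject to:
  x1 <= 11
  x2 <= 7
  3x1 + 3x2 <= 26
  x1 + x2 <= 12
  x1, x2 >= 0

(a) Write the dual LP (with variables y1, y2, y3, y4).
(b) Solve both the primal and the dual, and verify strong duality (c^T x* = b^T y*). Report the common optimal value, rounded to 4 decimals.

The standard primal-dual pair for 'max c^T x s.t. A x <= b, x >= 0' is:
  Dual:  min b^T y  s.t.  A^T y >= c,  y >= 0.

So the dual LP is:
  minimize  11y1 + 7y2 + 26y3 + 12y4
  subject to:
    y1 + 3y3 + y4 >= 2
    y2 + 3y3 + y4 >= 5
    y1, y2, y3, y4 >= 0

Solving the primal: x* = (1.6667, 7).
  primal value c^T x* = 38.3333.
Solving the dual: y* = (0, 3, 0.6667, 0).
  dual value b^T y* = 38.3333.
Strong duality: c^T x* = b^T y*. Confirmed.

38.3333


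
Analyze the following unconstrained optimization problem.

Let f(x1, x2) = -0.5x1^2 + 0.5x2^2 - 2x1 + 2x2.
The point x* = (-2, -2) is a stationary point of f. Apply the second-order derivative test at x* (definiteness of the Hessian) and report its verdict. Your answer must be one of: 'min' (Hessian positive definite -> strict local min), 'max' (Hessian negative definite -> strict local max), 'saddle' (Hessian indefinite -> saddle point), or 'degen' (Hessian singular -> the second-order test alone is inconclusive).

Compute the Hessian H = grad^2 f:
  H = [[-1, 0], [0, 1]]
Verify stationarity: grad f(x*) = H x* + g = (0, 0).
Eigenvalues of H: -1, 1.
Eigenvalues have mixed signs, so H is indefinite -> x* is a saddle point.

saddle


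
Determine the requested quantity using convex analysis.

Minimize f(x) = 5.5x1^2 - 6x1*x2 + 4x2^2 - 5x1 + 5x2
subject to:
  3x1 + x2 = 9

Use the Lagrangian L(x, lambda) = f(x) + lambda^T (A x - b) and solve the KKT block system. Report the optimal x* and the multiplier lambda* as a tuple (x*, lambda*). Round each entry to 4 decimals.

Form the Lagrangian:
  L(x, lambda) = (1/2) x^T Q x + c^T x + lambda^T (A x - b)
Stationarity (grad_x L = 0): Q x + c + A^T lambda = 0.
Primal feasibility: A x = b.

This gives the KKT block system:
  [ Q   A^T ] [ x     ]   [-c ]
  [ A    0  ] [ lambda ] = [ b ]

Solving the linear system:
  x*      = (2.437, 1.6891)
  lambda* = (-3.8908)
  f(x*)   = 15.6387

x* = (2.437, 1.6891), lambda* = (-3.8908)


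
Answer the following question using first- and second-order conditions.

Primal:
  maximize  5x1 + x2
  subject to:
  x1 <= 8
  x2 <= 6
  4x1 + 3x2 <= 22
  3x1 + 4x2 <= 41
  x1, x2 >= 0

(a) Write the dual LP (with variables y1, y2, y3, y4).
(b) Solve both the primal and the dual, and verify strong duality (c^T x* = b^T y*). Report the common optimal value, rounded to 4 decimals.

The standard primal-dual pair for 'max c^T x s.t. A x <= b, x >= 0' is:
  Dual:  min b^T y  s.t.  A^T y >= c,  y >= 0.

So the dual LP is:
  minimize  8y1 + 6y2 + 22y3 + 41y4
  subject to:
    y1 + 4y3 + 3y4 >= 5
    y2 + 3y3 + 4y4 >= 1
    y1, y2, y3, y4 >= 0

Solving the primal: x* = (5.5, 0).
  primal value c^T x* = 27.5.
Solving the dual: y* = (0, 0, 1.25, 0).
  dual value b^T y* = 27.5.
Strong duality: c^T x* = b^T y*. Confirmed.

27.5


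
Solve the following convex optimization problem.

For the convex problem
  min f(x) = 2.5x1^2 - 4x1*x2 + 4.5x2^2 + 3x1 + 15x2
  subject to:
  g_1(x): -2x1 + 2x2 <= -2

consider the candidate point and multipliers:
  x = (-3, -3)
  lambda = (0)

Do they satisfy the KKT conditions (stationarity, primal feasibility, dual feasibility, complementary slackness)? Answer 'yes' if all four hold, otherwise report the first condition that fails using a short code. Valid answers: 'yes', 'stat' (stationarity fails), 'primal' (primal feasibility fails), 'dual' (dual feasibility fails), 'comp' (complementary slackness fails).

Gradient of f: grad f(x) = Q x + c = (0, 0)
Constraint values g_i(x) = a_i^T x - b_i:
  g_1((-3, -3)) = 2
Stationarity residual: grad f(x) + sum_i lambda_i a_i = (0, 0)
  -> stationarity OK
Primal feasibility (all g_i <= 0): FAILS
Dual feasibility (all lambda_i >= 0): OK
Complementary slackness (lambda_i * g_i(x) = 0 for all i): OK

Verdict: the first failing condition is primal_feasibility -> primal.

primal


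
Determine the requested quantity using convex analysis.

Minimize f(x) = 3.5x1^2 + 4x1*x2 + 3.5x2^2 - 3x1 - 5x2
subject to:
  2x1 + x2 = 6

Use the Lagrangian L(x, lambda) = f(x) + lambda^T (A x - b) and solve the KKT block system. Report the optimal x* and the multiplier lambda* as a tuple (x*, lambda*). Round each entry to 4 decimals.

Form the Lagrangian:
  L(x, lambda) = (1/2) x^T Q x + c^T x + lambda^T (A x - b)
Stationarity (grad_x L = 0): Q x + c + A^T lambda = 0.
Primal feasibility: A x = b.

This gives the KKT block system:
  [ Q   A^T ] [ x     ]   [-c ]
  [ A    0  ] [ lambda ] = [ b ]

Solving the linear system:
  x*      = (2.7895, 0.4211)
  lambda* = (-9.1053)
  f(x*)   = 22.0789

x* = (2.7895, 0.4211), lambda* = (-9.1053)


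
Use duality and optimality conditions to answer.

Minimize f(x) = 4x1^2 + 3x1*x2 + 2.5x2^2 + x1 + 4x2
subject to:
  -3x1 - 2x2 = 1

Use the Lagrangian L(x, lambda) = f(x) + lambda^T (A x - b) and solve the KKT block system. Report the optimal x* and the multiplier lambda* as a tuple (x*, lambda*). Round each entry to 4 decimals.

Form the Lagrangian:
  L(x, lambda) = (1/2) x^T Q x + c^T x + lambda^T (A x - b)
Stationarity (grad_x L = 0): Q x + c + A^T lambda = 0.
Primal feasibility: A x = b.

This gives the KKT block system:
  [ Q   A^T ] [ x     ]   [-c ]
  [ A    0  ] [ lambda ] = [ b ]

Solving the linear system:
  x*      = (0.2683, -0.9024)
  lambda* = (0.1463)
  f(x*)   = -1.7439

x* = (0.2683, -0.9024), lambda* = (0.1463)


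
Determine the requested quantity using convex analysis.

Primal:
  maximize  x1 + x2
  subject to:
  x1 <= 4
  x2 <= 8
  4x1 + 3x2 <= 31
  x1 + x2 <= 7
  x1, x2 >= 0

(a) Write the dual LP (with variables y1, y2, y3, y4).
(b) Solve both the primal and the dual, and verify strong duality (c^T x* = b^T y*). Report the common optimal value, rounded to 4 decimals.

The standard primal-dual pair for 'max c^T x s.t. A x <= b, x >= 0' is:
  Dual:  min b^T y  s.t.  A^T y >= c,  y >= 0.

So the dual LP is:
  minimize  4y1 + 8y2 + 31y3 + 7y4
  subject to:
    y1 + 4y3 + y4 >= 1
    y2 + 3y3 + y4 >= 1
    y1, y2, y3, y4 >= 0

Solving the primal: x* = (4, 3).
  primal value c^T x* = 7.
Solving the dual: y* = (0, 0, 0, 1).
  dual value b^T y* = 7.
Strong duality: c^T x* = b^T y*. Confirmed.

7


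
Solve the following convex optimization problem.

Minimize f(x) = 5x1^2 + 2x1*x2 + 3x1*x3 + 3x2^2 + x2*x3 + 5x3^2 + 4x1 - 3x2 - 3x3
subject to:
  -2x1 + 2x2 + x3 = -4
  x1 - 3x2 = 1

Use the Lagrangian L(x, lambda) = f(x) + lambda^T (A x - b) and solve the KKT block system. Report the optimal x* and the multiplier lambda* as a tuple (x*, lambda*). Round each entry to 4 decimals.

Form the Lagrangian:
  L(x, lambda) = (1/2) x^T Q x + c^T x + lambda^T (A x - b)
Stationarity (grad_x L = 0): Q x + c + A^T lambda = 0.
Primal feasibility: A x = b.

This gives the KKT block system:
  [ Q   A^T ] [ x     ]   [-c ]
  [ A    0  ] [ lambda ] = [ b ]

Solving the linear system:
  x*      = (1.5086, 0.1695, -1.3218)
  lambda* = (11.523, 7.5862)
  f(x*)   = 23.9986

x* = (1.5086, 0.1695, -1.3218), lambda* = (11.523, 7.5862)


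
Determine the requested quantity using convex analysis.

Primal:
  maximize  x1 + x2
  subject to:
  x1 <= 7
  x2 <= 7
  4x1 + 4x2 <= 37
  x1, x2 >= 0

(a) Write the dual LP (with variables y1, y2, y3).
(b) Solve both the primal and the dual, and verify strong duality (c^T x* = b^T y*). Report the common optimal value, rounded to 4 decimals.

The standard primal-dual pair for 'max c^T x s.t. A x <= b, x >= 0' is:
  Dual:  min b^T y  s.t.  A^T y >= c,  y >= 0.

So the dual LP is:
  minimize  7y1 + 7y2 + 37y3
  subject to:
    y1 + 4y3 >= 1
    y2 + 4y3 >= 1
    y1, y2, y3 >= 0

Solving the primal: x* = (2.25, 7).
  primal value c^T x* = 9.25.
Solving the dual: y* = (0, 0, 0.25).
  dual value b^T y* = 9.25.
Strong duality: c^T x* = b^T y*. Confirmed.

9.25


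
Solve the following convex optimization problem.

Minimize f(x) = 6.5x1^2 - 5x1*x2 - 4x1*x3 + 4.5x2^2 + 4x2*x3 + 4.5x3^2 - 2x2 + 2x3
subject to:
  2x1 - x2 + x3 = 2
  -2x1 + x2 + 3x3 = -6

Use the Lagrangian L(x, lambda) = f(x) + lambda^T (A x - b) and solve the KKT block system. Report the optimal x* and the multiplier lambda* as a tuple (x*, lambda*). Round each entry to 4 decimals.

Form the Lagrangian:
  L(x, lambda) = (1/2) x^T Q x + c^T x + lambda^T (A x - b)
Stationarity (grad_x L = 0): Q x + c + A^T lambda = 0.
Primal feasibility: A x = b.

This gives the KKT block system:
  [ Q   A^T ] [ x     ]   [-c ]
  [ A    0  ] [ lambda ] = [ b ]

Solving the linear system:
  x*      = (1.6207, 0.2414, -1)
  lambda* = (-5.819, 6.1121)
  f(x*)   = 22.9138

x* = (1.6207, 0.2414, -1), lambda* = (-5.819, 6.1121)


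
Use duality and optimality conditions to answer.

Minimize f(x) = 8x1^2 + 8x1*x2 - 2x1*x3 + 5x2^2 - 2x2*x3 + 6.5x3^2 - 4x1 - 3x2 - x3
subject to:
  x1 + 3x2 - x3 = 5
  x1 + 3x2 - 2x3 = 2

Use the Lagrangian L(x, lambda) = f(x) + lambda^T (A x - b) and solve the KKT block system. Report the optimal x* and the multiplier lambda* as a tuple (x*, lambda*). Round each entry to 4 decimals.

Form the Lagrangian:
  L(x, lambda) = (1/2) x^T Q x + c^T x + lambda^T (A x - b)
Stationarity (grad_x L = 0): Q x + c + A^T lambda = 0.
Primal feasibility: A x = b.

This gives the KKT block system:
  [ Q   A^T ] [ x     ]   [-c ]
  [ A    0  ] [ lambda ] = [ b ]

Solving the linear system:
  x*      = (-0.4623, 2.8208, 3)
  lambda* = (-43.6226, 38.4528)
  f(x*)   = 65.7972

x* = (-0.4623, 2.8208, 3), lambda* = (-43.6226, 38.4528)


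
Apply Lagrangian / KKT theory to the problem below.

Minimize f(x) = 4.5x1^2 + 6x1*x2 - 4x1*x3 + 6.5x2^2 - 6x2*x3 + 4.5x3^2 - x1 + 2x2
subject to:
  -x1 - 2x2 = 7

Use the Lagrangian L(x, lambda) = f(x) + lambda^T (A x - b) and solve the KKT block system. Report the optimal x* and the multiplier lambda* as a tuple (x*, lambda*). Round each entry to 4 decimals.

Form the Lagrangian:
  L(x, lambda) = (1/2) x^T Q x + c^T x + lambda^T (A x - b)
Stationarity (grad_x L = 0): Q x + c + A^T lambda = 0.
Primal feasibility: A x = b.

This gives the KKT block system:
  [ Q   A^T ] [ x     ]   [-c ]
  [ A    0  ] [ lambda ] = [ b ]

Solving the linear system:
  x*      = (-0.3394, -3.3303, -2.371)
  lambda* = (-14.552)
  f(x*)   = 47.7715

x* = (-0.3394, -3.3303, -2.371), lambda* = (-14.552)


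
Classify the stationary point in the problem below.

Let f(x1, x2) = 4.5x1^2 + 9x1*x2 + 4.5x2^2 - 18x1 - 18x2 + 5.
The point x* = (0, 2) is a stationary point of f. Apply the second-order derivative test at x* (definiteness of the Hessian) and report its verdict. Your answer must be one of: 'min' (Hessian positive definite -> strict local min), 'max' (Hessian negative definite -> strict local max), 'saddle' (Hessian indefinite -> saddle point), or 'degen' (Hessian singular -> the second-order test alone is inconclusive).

Compute the Hessian H = grad^2 f:
  H = [[9, 9], [9, 9]]
Verify stationarity: grad f(x*) = H x* + g = (0, 0).
Eigenvalues of H: 0, 18.
H has a zero eigenvalue (singular; positive semidefinite but not definite), so H is neither positive definite, negative definite, nor indefinite. The second-order test alone is inconclusive -> degen.
(Indeed, f is constant along the null direction of H through x*, so x* is not a strict local extremum.)

degen


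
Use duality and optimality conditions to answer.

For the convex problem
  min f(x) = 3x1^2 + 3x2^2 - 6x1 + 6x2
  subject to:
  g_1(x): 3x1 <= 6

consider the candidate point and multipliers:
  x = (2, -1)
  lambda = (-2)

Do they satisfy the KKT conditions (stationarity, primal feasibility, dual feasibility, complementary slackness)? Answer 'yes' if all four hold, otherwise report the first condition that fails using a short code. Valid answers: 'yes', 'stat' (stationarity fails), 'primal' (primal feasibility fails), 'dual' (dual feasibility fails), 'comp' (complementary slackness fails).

Gradient of f: grad f(x) = Q x + c = (6, 0)
Constraint values g_i(x) = a_i^T x - b_i:
  g_1((2, -1)) = 0
Stationarity residual: grad f(x) + sum_i lambda_i a_i = (0, 0)
  -> stationarity OK
Primal feasibility (all g_i <= 0): OK
Dual feasibility (all lambda_i >= 0): FAILS
Complementary slackness (lambda_i * g_i(x) = 0 for all i): OK

Verdict: the first failing condition is dual_feasibility -> dual.

dual


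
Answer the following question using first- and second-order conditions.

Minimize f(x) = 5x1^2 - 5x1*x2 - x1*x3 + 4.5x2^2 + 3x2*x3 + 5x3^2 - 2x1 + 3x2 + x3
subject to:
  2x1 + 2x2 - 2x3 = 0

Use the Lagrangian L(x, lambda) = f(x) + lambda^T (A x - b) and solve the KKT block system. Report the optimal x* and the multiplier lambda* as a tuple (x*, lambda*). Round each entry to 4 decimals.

Form the Lagrangian:
  L(x, lambda) = (1/2) x^T Q x + c^T x + lambda^T (A x - b)
Stationarity (grad_x L = 0): Q x + c + A^T lambda = 0.
Primal feasibility: A x = b.

This gives the KKT block system:
  [ Q   A^T ] [ x     ]   [-c ]
  [ A    0  ] [ lambda ] = [ b ]

Solving the linear system:
  x*      = (0.1322, -0.197, -0.0648)
  lambda* = (-0.1858)
  f(x*)   = -0.4601

x* = (0.1322, -0.197, -0.0648), lambda* = (-0.1858)


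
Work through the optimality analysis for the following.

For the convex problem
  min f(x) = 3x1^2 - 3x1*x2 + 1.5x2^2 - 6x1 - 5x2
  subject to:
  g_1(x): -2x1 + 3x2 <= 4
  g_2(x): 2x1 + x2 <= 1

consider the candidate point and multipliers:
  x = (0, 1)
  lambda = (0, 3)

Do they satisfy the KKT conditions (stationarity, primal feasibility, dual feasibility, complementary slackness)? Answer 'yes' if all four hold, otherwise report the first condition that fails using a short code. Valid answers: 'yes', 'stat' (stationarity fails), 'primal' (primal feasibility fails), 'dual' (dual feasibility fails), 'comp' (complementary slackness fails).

Gradient of f: grad f(x) = Q x + c = (-9, -2)
Constraint values g_i(x) = a_i^T x - b_i:
  g_1((0, 1)) = -1
  g_2((0, 1)) = 0
Stationarity residual: grad f(x) + sum_i lambda_i a_i = (-3, 1)
  -> stationarity FAILS
Primal feasibility (all g_i <= 0): OK
Dual feasibility (all lambda_i >= 0): OK
Complementary slackness (lambda_i * g_i(x) = 0 for all i): OK

Verdict: the first failing condition is stationarity -> stat.

stat


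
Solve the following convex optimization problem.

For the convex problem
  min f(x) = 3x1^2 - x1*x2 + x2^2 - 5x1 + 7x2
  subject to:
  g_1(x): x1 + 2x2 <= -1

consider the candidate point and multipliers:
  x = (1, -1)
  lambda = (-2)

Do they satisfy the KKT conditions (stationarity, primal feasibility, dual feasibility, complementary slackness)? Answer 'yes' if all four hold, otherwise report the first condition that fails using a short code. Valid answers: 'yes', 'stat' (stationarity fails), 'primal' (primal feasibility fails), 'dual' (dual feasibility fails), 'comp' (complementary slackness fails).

Gradient of f: grad f(x) = Q x + c = (2, 4)
Constraint values g_i(x) = a_i^T x - b_i:
  g_1((1, -1)) = 0
Stationarity residual: grad f(x) + sum_i lambda_i a_i = (0, 0)
  -> stationarity OK
Primal feasibility (all g_i <= 0): OK
Dual feasibility (all lambda_i >= 0): FAILS
Complementary slackness (lambda_i * g_i(x) = 0 for all i): OK

Verdict: the first failing condition is dual_feasibility -> dual.

dual


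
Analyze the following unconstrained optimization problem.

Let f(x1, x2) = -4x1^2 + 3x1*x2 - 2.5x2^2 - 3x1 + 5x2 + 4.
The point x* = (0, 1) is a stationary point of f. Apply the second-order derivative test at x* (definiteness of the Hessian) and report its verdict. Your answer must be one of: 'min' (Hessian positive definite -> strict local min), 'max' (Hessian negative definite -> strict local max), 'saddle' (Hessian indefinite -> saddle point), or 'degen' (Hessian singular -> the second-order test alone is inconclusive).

Compute the Hessian H = grad^2 f:
  H = [[-8, 3], [3, -5]]
Verify stationarity: grad f(x*) = H x* + g = (0, 0).
Eigenvalues of H: -9.8541, -3.1459.
Both eigenvalues < 0, so H is negative definite -> x* is a strict local max.

max


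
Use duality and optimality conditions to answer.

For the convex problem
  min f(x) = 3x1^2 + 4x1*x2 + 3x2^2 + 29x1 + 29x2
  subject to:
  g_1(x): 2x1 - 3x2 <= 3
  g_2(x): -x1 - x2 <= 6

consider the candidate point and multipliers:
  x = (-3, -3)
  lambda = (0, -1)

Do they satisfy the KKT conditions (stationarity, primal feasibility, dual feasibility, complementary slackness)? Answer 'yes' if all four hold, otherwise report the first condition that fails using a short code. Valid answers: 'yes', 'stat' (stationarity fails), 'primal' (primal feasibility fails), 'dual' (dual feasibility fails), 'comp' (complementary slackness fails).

Gradient of f: grad f(x) = Q x + c = (-1, -1)
Constraint values g_i(x) = a_i^T x - b_i:
  g_1((-3, -3)) = 0
  g_2((-3, -3)) = 0
Stationarity residual: grad f(x) + sum_i lambda_i a_i = (0, 0)
  -> stationarity OK
Primal feasibility (all g_i <= 0): OK
Dual feasibility (all lambda_i >= 0): FAILS
Complementary slackness (lambda_i * g_i(x) = 0 for all i): OK

Verdict: the first failing condition is dual_feasibility -> dual.

dual


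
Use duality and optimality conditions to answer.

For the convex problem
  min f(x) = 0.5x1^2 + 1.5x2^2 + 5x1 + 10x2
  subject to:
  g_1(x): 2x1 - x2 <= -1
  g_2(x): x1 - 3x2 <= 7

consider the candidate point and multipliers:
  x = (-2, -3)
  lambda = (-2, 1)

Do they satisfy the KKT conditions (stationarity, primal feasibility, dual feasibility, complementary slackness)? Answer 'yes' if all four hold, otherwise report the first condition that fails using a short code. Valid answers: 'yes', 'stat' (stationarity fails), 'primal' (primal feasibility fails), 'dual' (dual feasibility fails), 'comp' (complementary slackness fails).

Gradient of f: grad f(x) = Q x + c = (3, 1)
Constraint values g_i(x) = a_i^T x - b_i:
  g_1((-2, -3)) = 0
  g_2((-2, -3)) = 0
Stationarity residual: grad f(x) + sum_i lambda_i a_i = (0, 0)
  -> stationarity OK
Primal feasibility (all g_i <= 0): OK
Dual feasibility (all lambda_i >= 0): FAILS
Complementary slackness (lambda_i * g_i(x) = 0 for all i): OK

Verdict: the first failing condition is dual_feasibility -> dual.

dual


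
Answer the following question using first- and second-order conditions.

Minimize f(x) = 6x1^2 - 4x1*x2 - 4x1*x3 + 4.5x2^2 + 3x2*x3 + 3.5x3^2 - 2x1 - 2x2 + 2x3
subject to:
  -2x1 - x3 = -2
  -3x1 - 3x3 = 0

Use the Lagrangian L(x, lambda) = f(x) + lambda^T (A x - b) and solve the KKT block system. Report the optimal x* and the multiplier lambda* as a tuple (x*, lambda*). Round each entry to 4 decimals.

Form the Lagrangian:
  L(x, lambda) = (1/2) x^T Q x + c^T x + lambda^T (A x - b)
Stationarity (grad_x L = 0): Q x + c + A^T lambda = 0.
Primal feasibility: A x = b.

This gives the KKT block system:
  [ Q   A^T ] [ x     ]   [-c ]
  [ A    0  ] [ lambda ] = [ b ]

Solving the linear system:
  x*      = (2, 1.7778, -2)
  lambda* = (37.5556, -17.4074)
  f(x*)   = 31.7778

x* = (2, 1.7778, -2), lambda* = (37.5556, -17.4074)


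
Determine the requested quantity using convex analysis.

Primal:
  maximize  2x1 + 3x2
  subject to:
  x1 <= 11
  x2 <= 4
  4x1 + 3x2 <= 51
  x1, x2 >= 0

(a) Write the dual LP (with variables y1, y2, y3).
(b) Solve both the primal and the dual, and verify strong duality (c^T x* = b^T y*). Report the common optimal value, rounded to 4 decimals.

The standard primal-dual pair for 'max c^T x s.t. A x <= b, x >= 0' is:
  Dual:  min b^T y  s.t.  A^T y >= c,  y >= 0.

So the dual LP is:
  minimize  11y1 + 4y2 + 51y3
  subject to:
    y1 + 4y3 >= 2
    y2 + 3y3 >= 3
    y1, y2, y3 >= 0

Solving the primal: x* = (9.75, 4).
  primal value c^T x* = 31.5.
Solving the dual: y* = (0, 1.5, 0.5).
  dual value b^T y* = 31.5.
Strong duality: c^T x* = b^T y*. Confirmed.

31.5


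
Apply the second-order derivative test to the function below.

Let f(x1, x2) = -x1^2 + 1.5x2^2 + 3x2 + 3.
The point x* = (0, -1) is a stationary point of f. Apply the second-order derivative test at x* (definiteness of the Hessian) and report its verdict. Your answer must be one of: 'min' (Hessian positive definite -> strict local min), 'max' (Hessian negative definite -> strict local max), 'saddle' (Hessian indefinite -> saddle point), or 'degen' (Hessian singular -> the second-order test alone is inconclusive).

Compute the Hessian H = grad^2 f:
  H = [[-2, 0], [0, 3]]
Verify stationarity: grad f(x*) = H x* + g = (0, 0).
Eigenvalues of H: -2, 3.
Eigenvalues have mixed signs, so H is indefinite -> x* is a saddle point.

saddle


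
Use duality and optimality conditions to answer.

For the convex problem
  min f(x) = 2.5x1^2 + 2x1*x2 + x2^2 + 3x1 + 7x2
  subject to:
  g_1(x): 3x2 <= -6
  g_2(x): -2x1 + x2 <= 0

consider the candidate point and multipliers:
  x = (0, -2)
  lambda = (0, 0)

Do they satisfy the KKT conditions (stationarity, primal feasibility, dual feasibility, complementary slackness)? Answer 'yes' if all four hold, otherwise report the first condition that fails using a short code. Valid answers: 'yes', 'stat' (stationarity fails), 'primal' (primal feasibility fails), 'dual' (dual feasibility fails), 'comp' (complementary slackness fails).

Gradient of f: grad f(x) = Q x + c = (-1, 3)
Constraint values g_i(x) = a_i^T x - b_i:
  g_1((0, -2)) = 0
  g_2((0, -2)) = -2
Stationarity residual: grad f(x) + sum_i lambda_i a_i = (-1, 3)
  -> stationarity FAILS
Primal feasibility (all g_i <= 0): OK
Dual feasibility (all lambda_i >= 0): OK
Complementary slackness (lambda_i * g_i(x) = 0 for all i): OK

Verdict: the first failing condition is stationarity -> stat.

stat


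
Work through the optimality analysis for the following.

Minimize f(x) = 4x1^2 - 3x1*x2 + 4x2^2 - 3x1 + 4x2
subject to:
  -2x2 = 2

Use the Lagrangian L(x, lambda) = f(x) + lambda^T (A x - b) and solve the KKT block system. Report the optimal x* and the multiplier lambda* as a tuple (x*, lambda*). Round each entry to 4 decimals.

Form the Lagrangian:
  L(x, lambda) = (1/2) x^T Q x + c^T x + lambda^T (A x - b)
Stationarity (grad_x L = 0): Q x + c + A^T lambda = 0.
Primal feasibility: A x = b.

This gives the KKT block system:
  [ Q   A^T ] [ x     ]   [-c ]
  [ A    0  ] [ lambda ] = [ b ]

Solving the linear system:
  x*      = (0, -1)
  lambda* = (-2)
  f(x*)   = 0

x* = (0, -1), lambda* = (-2)


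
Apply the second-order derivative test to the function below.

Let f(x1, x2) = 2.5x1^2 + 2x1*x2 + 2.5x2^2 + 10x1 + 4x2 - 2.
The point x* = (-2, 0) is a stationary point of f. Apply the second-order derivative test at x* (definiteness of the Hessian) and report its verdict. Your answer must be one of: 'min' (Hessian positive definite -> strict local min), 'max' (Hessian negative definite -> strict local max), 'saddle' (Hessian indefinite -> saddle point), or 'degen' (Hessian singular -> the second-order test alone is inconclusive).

Compute the Hessian H = grad^2 f:
  H = [[5, 2], [2, 5]]
Verify stationarity: grad f(x*) = H x* + g = (0, 0).
Eigenvalues of H: 3, 7.
Both eigenvalues > 0, so H is positive definite -> x* is a strict local min.

min


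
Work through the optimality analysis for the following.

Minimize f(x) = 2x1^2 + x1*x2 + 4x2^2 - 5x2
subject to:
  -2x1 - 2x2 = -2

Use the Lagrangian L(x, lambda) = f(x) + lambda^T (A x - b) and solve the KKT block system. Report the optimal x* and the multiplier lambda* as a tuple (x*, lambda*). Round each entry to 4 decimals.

Form the Lagrangian:
  L(x, lambda) = (1/2) x^T Q x + c^T x + lambda^T (A x - b)
Stationarity (grad_x L = 0): Q x + c + A^T lambda = 0.
Primal feasibility: A x = b.

This gives the KKT block system:
  [ Q   A^T ] [ x     ]   [-c ]
  [ A    0  ] [ lambda ] = [ b ]

Solving the linear system:
  x*      = (0.2, 0.8)
  lambda* = (0.8)
  f(x*)   = -1.2

x* = (0.2, 0.8), lambda* = (0.8)


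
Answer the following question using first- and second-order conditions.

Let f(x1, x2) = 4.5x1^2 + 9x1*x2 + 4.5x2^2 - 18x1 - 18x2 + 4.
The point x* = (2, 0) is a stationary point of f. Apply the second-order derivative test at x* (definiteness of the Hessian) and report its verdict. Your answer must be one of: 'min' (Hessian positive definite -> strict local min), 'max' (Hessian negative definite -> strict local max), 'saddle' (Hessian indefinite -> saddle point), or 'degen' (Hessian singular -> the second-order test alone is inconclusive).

Compute the Hessian H = grad^2 f:
  H = [[9, 9], [9, 9]]
Verify stationarity: grad f(x*) = H x* + g = (0, 0).
Eigenvalues of H: 0, 18.
H has a zero eigenvalue (singular; positive semidefinite but not definite), so H is neither positive definite, negative definite, nor indefinite. The second-order test alone is inconclusive -> degen.
(Indeed, f is constant along the null direction of H through x*, so x* is not a strict local extremum.)

degen


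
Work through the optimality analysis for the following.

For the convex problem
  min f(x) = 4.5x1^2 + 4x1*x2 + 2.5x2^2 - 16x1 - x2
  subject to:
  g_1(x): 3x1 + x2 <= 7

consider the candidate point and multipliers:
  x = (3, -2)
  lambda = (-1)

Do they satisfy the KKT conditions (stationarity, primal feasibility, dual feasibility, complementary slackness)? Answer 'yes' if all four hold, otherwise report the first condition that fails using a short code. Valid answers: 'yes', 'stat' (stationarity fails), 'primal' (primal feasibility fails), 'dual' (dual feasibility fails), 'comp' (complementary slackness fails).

Gradient of f: grad f(x) = Q x + c = (3, 1)
Constraint values g_i(x) = a_i^T x - b_i:
  g_1((3, -2)) = 0
Stationarity residual: grad f(x) + sum_i lambda_i a_i = (0, 0)
  -> stationarity OK
Primal feasibility (all g_i <= 0): OK
Dual feasibility (all lambda_i >= 0): FAILS
Complementary slackness (lambda_i * g_i(x) = 0 for all i): OK

Verdict: the first failing condition is dual_feasibility -> dual.

dual


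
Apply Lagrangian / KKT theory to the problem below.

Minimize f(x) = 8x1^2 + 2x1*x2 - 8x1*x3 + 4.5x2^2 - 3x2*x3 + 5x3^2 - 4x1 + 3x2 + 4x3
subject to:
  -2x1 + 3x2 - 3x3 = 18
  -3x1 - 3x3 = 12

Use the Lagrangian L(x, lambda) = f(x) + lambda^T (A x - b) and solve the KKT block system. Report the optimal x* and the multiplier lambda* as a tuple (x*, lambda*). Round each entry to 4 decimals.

Form the Lagrangian:
  L(x, lambda) = (1/2) x^T Q x + c^T x + lambda^T (A x - b)
Stationarity (grad_x L = 0): Q x + c + A^T lambda = 0.
Primal feasibility: A x = b.

This gives the KKT block system:
  [ Q   A^T ] [ x     ]   [-c ]
  [ A    0  ] [ lambda ] = [ b ]

Solving the linear system:
  x*      = (-1.5882, 2.5294, -2.4118)
  lambda* = (-9.9412, 4.9412)
  f(x*)   = 61.9706

x* = (-1.5882, 2.5294, -2.4118), lambda* = (-9.9412, 4.9412)
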